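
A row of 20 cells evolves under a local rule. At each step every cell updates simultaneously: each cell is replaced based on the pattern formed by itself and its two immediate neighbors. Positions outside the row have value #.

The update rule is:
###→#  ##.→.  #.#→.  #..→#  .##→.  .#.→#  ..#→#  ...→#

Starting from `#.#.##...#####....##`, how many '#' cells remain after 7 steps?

9

step 1: ..#...###.###.####.#
step 2: ######.#...#...##...
step 3: #####..########..###
step 4: ####.##.######.##.##
step 5: ###......####......#
step 6: ##.######.##.######.
step 7: #...####......####..
count of #: 9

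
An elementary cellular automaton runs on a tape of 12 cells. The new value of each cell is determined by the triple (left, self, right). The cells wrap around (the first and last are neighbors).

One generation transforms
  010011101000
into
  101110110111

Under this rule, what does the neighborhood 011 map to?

At position 4 the neighborhood is 011; the next row has 1 there.

1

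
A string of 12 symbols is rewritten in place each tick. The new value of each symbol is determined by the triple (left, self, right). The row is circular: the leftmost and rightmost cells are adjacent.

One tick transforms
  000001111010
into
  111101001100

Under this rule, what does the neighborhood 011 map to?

1

At position 5 the neighborhood is 011; the next row has 1 there.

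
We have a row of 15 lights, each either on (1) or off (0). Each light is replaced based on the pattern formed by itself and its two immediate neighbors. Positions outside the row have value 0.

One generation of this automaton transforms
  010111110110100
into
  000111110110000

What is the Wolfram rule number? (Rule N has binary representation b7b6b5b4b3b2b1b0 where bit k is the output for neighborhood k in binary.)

200

position 4: 111 → 1  (bit 7 = 1)
position 7: 110 → 1  (bit 6 = 1)
position 2: 101 → 0  (bit 5 = 0)
position 13: 100 → 0  (bit 4 = 0)
position 3: 011 → 1  (bit 3 = 1)
position 1: 010 → 0  (bit 2 = 0)
position 0: 001 → 0  (bit 1 = 0)
position 14: 000 → 0  (bit 0 = 0)
bits b7..b0 = 11001000 = 200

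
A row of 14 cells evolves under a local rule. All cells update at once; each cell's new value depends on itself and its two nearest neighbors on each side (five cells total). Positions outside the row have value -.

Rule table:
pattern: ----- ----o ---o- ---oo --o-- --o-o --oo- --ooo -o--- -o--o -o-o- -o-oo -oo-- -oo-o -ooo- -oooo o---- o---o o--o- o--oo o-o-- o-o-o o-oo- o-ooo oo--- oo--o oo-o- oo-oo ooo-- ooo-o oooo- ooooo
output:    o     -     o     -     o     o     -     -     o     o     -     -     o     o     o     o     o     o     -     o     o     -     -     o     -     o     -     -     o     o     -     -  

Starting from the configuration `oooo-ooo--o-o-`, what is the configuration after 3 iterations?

iteration 1: -o-o-oooo-o-oo
iteration 2: oo---oo-o----o
iteration 3: -o-o--o-ooo-oo

-o-o--o-ooo-oo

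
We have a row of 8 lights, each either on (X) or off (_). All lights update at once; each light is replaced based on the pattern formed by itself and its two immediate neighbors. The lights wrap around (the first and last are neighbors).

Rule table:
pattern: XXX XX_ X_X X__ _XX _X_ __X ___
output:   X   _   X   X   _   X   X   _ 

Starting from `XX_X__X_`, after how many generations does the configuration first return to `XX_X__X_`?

__XXXXXX
XX_XXXX_
__X_XX_X
XXXX__XX
XXX_XX_X
XX_X__X_

6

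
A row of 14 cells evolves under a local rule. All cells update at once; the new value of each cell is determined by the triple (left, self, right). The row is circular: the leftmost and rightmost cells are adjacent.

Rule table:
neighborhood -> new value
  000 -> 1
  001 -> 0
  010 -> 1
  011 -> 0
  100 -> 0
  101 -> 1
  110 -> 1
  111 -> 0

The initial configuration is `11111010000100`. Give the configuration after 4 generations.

generation 1: 00001110110100
generation 2: 11100011011101
generation 3: 00101001100110
generation 4: 10111000100010

10111000100010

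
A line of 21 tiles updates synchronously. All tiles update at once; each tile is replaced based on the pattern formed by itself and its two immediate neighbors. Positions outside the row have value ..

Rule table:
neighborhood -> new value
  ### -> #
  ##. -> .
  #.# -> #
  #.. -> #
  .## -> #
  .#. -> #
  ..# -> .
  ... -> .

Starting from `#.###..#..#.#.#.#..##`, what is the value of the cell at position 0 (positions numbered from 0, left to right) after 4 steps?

#

step 1: ####.#.##.########.#.
step 2: ###.####.########.###
step 3: ##.####.########.###.
step 4: #.####.########.###.#
position 0 holds #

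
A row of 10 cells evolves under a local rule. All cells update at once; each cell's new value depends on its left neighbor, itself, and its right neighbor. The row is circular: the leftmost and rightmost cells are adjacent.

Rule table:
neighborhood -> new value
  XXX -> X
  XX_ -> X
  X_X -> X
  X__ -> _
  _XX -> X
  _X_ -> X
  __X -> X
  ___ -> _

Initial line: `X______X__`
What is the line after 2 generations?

X____XXXXX

X_____XX_X
X____XXXXX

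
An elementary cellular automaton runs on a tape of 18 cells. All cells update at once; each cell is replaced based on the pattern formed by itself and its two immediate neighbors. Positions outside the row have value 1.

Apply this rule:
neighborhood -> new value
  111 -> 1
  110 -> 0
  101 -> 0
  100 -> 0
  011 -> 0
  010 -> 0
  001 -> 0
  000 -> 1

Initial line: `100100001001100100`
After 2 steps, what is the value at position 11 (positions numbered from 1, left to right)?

1

000001100000000000
011100001111111110
position 11 holds 1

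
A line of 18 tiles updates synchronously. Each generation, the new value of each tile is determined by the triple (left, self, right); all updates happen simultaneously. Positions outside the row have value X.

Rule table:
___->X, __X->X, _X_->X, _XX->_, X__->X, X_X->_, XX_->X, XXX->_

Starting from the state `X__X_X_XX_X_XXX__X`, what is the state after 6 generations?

XXXX_X__X_X___XXX_
___X_XXXX_XXXX__X_
XXXX____X____XXXX_
___XXXXXXXXXX___X_
XXX_________XXXXX_
__XXXXXXXXXX____X_

__XXXXXXXXXX____X_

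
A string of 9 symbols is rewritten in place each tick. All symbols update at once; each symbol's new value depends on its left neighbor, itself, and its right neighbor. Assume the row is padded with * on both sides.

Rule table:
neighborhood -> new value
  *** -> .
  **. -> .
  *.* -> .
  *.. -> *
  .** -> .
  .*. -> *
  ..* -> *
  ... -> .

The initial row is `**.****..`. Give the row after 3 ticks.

.......**
*.....*..
.*...****

.*...****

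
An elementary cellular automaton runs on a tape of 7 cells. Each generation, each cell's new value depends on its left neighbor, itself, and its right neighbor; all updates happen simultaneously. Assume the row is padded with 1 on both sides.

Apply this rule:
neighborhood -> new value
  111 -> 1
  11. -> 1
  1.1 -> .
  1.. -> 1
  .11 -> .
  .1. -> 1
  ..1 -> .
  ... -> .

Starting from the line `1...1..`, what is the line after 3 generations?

1111.1.

11..11.
111..1.
1111.1.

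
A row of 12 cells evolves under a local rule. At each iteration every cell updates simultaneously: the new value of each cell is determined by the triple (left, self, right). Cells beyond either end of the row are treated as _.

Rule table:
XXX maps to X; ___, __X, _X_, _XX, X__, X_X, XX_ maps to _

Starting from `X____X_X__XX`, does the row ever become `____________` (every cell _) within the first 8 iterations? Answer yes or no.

____________
all cells are _ at iteration 1

yes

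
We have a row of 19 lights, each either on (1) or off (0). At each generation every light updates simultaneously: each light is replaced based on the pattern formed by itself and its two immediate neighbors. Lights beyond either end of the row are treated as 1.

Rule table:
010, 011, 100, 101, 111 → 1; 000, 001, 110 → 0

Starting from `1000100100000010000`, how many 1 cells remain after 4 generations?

13

generation 1: 0100110110000011000
generation 2: 1110101101000010100
generation 3: 1101111011100011110
generation 4: 1011110111010011101
count of 1: 13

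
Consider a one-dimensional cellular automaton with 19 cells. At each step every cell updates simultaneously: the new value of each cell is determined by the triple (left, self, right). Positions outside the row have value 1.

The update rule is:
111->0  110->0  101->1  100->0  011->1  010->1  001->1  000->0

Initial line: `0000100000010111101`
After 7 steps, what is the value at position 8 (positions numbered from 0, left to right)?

0001100000111100011
0011000001100000110
0110000011000001101
1100000110000011011
0000001100000110110
0000011000001101101
0000110000011011011
position 8 holds 0

0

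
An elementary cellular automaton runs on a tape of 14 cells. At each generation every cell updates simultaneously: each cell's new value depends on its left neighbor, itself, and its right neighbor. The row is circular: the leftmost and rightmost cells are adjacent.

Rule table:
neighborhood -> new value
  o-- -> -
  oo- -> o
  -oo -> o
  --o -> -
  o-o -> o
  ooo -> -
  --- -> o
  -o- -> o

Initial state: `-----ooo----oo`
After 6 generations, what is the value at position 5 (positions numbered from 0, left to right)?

o

-ooo-o-o-oo-oo
oo-ooooooooooo
-ooo----------
-o-o-ooooooooo
oooooo-------o
-----o-ooooo-o
position 5 holds o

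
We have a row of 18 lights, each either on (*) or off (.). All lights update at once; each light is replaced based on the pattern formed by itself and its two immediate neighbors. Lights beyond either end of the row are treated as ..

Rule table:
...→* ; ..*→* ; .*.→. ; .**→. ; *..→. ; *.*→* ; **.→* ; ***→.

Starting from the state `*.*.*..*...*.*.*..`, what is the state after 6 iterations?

**..*.*.*.*.*..*..

.*.*..*..**.*.*..*
*.*..*..*.**.*..*.
.*..*..*.*.**..*..
*..*..*.*.*.*.*..*
..*..*.*.*.*.*..*.
**..*.*.*.*.*..*..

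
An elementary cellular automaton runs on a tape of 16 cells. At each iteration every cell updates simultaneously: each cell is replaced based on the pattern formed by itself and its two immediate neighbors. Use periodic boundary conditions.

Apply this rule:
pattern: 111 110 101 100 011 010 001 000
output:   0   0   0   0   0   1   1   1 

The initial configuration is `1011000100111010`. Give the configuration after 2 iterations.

1011100001011110

1000011101000010
1011100001011110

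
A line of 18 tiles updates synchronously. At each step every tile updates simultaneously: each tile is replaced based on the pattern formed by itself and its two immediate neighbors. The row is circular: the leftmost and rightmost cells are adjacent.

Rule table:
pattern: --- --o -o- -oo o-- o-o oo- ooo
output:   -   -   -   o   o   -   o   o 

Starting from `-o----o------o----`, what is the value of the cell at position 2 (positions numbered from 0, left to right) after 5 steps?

-

--o----o------o---
---o----o------o--
----o----o------o-
-----o----o------o
o-----o----o------
position 2 holds -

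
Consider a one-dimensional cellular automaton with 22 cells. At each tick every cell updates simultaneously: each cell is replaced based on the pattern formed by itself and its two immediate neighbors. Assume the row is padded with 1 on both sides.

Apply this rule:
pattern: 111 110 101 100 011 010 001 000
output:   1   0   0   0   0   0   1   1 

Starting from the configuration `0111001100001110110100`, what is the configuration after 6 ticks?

0111001000001110001100

0010010001110100000001
0100100110100001111110
0001001000001110111100
0110010011110100011001
0000100101100001100010
0111001000001110001100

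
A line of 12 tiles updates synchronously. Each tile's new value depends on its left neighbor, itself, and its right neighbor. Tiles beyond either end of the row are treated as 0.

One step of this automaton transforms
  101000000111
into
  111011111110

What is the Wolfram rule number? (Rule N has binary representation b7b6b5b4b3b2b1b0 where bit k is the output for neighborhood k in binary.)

position 10: 111 → 1  (bit 7 = 1)
position 11: 110 → 0  (bit 6 = 0)
position 1: 101 → 1  (bit 5 = 1)
position 3: 100 → 0  (bit 4 = 0)
position 9: 011 → 1  (bit 3 = 1)
position 0: 010 → 1  (bit 2 = 1)
position 8: 001 → 1  (bit 1 = 1)
position 4: 000 → 1  (bit 0 = 1)
bits b7..b0 = 10101111 = 175

175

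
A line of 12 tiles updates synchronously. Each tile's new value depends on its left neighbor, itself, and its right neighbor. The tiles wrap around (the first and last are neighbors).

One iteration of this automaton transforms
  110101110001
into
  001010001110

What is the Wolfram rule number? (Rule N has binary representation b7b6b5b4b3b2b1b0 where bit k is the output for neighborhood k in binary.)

position 0: 111 → 0  (bit 7 = 0)
position 1: 110 → 0  (bit 6 = 0)
position 2: 101 → 1  (bit 5 = 1)
position 8: 100 → 1  (bit 4 = 1)
position 5: 011 → 0  (bit 3 = 0)
position 3: 010 → 0  (bit 2 = 0)
position 10: 001 → 1  (bit 1 = 1)
position 9: 000 → 1  (bit 0 = 1)
bits b7..b0 = 00110011 = 51

51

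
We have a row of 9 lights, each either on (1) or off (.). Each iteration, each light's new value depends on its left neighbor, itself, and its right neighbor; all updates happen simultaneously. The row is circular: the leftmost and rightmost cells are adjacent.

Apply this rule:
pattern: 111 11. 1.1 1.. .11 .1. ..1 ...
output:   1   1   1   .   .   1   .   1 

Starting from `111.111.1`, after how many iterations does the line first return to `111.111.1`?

9

iteration 1: 1111.111.
iteration 2: .1111.111
iteration 3: 1.1111.11
iteration 4: 11.1111.1
iteration 5: 111.1111.
iteration 6: .111.1111
iteration 7: 1.111.111
iteration 8: 11.111.11
iteration 9: 111.111.1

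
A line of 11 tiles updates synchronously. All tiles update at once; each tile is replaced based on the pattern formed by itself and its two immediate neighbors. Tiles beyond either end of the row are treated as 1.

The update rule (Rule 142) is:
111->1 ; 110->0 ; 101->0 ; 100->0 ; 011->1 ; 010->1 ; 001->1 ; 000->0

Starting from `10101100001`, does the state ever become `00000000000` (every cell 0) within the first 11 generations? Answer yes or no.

generation 1: 00101000011
generation 2: 01101000111
generation 3: 01001001111
generation 4: 01011011111
generation 5: 01010011111
generation 6: 01010111111
generation 7: 01010111111  (fixed point — unchanged through generation 11)
generation 11 is 01010111111, still not uniform 0

no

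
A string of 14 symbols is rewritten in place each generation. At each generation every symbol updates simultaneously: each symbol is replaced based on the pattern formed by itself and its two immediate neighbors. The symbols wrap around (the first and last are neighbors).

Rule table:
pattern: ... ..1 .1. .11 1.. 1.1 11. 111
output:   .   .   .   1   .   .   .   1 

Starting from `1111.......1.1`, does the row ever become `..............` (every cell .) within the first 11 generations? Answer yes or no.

yes

generation 1: 111..........1
generation 2: 11...........1
generation 3: 1............1
generation 4: .............1
generation 5: ..............
all cells are . at generation 5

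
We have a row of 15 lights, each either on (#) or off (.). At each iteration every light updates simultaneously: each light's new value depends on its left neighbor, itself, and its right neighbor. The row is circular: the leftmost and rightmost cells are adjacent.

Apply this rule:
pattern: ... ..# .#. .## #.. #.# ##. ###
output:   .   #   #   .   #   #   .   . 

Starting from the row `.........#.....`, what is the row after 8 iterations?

........###....
.......#...#...
......###.###..
.....#...#...#.
....###.###.###
#..#...#...#...
#####.###.###.#
.....#...#...#.

.....#...#...#.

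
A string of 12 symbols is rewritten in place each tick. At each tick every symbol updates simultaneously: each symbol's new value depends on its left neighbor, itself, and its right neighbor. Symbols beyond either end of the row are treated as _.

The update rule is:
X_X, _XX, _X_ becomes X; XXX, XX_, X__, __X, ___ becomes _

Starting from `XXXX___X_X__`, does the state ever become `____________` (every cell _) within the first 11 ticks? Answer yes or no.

X______XXX__
X______X____
X______X____  (fixed point — unchanged through tick 11)
tick 11 is X______X____, still not uniform _

no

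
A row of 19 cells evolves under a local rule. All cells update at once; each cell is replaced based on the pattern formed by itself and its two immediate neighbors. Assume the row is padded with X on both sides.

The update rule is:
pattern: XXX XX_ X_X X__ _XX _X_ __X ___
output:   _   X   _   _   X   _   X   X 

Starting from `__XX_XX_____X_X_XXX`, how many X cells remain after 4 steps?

_XXX_XX_XXXX____X__
_X_X_XX_X__X_XXX__X
_____XX___X__X_X_XX
_XXXXXX_XX__X____X_
count of X: 10

10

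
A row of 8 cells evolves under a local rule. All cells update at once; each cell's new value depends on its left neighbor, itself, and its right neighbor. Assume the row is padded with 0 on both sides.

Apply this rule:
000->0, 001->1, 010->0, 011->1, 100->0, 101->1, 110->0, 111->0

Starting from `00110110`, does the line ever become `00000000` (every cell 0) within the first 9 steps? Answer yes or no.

yes

step 1: 01101100
step 2: 11011000
step 3: 10110000
step 4: 01100000
step 5: 11000000
step 6: 10000000
step 7: 00000000
all cells are 0 at step 7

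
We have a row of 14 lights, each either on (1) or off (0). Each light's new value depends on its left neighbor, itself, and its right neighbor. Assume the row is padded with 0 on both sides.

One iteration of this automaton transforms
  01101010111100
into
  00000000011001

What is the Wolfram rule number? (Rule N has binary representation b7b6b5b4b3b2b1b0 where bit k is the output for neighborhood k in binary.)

position 9: 111 → 1  (bit 7 = 1)
position 2: 110 → 0  (bit 6 = 0)
position 3: 101 → 0  (bit 5 = 0)
position 12: 100 → 0  (bit 4 = 0)
position 1: 011 → 0  (bit 3 = 0)
position 4: 010 → 0  (bit 2 = 0)
position 0: 001 → 0  (bit 1 = 0)
position 13: 000 → 1  (bit 0 = 1)
bits b7..b0 = 10000001 = 129

129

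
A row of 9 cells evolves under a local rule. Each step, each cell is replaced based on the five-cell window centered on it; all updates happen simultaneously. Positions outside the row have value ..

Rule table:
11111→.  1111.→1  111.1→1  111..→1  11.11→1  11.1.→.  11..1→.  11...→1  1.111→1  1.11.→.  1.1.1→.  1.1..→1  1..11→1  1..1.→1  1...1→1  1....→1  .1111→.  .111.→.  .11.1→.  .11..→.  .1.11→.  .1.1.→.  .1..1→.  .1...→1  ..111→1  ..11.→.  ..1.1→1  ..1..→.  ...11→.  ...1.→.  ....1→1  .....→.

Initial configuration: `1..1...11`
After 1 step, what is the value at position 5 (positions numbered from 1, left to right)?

1

step 1: ..1.11...
position 5 holds 1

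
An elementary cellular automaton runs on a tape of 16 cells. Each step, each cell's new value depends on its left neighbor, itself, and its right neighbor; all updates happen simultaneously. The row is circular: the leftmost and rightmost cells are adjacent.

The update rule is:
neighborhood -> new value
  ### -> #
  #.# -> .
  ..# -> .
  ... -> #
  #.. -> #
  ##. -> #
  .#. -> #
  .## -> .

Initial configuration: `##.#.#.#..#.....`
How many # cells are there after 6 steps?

7

step 1: .#.#.#.##.#####.
step 2: .#.#.#..#..#####
step 3: .#.#.##.##..####
step 4: .#.#..#..##..###
step 5: .#.##.##..##..##
step 6: .#..#..##..##..#
count of #: 7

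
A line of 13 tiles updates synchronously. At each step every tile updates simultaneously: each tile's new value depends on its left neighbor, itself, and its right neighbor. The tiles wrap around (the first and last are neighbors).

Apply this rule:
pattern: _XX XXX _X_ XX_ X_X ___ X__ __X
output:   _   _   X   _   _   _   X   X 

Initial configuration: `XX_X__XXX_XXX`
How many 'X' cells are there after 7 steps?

___XXX_______
__X___X______
_XXX_XXX_____
X_______X____
XX_____XXX__X
__X___X___XX_
_XXX_XXX_X__X
count of X: 8

8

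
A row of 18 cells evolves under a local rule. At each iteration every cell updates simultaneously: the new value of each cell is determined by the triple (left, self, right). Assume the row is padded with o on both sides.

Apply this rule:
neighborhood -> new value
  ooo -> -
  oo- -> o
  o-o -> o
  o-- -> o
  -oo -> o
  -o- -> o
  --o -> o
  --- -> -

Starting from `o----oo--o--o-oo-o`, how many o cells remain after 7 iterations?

10

iteration 1: oo--oooooooooooooo
iteration 2: -oooo-------------
iteration 3: oo--oo-----------o
iteration 4: -oooooo---------oo
iteration 5: oo----oo-------oo-
iteration 6: -oo--oooo-----oooo
iteration 7: oooooo--oo---oo---
count of o: 10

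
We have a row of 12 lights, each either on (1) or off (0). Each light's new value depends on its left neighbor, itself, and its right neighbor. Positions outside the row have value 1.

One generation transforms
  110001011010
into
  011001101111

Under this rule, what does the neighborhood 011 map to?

At position 7 the neighborhood is 011; the next row has 0 there.

0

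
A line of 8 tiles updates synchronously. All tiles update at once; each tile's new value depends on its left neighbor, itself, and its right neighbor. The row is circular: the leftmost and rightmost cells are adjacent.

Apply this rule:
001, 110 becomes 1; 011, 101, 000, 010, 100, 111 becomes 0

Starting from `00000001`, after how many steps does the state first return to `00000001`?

00000010
00000100
00001000
00010000
00100000
01000000
10000000
00000001

8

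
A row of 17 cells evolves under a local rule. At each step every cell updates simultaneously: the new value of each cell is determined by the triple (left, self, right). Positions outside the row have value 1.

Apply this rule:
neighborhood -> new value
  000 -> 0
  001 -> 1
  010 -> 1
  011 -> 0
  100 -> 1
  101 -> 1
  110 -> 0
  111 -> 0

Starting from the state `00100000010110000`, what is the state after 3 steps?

10011111101000001

11110000111001001
00001001000111110
10011111101000001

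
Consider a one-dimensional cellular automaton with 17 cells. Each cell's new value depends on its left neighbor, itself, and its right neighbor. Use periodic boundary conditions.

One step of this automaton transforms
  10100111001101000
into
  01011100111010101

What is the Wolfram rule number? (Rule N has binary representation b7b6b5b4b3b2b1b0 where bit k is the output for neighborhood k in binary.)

position 6: 111 → 0  (bit 7 = 0)
position 7: 110 → 0  (bit 6 = 0)
position 1: 101 → 1  (bit 5 = 1)
position 3: 100 → 1  (bit 4 = 1)
position 5: 011 → 1  (bit 3 = 1)
position 0: 010 → 0  (bit 2 = 0)
position 4: 001 → 1  (bit 1 = 1)
position 15: 000 → 0  (bit 0 = 0)
bits b7..b0 = 00111010 = 58

58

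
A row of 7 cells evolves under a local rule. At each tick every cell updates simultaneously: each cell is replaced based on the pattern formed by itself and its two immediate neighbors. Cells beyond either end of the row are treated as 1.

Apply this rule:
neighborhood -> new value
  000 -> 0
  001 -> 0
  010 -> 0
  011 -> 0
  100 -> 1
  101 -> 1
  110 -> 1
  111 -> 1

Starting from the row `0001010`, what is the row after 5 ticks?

1111100

1000101
1100010
1110001
1111000
1111100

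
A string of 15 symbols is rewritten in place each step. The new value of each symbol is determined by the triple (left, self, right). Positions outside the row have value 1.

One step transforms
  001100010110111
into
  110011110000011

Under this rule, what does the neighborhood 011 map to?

At position 2 the neighborhood is 011; the next row has 0 there.

0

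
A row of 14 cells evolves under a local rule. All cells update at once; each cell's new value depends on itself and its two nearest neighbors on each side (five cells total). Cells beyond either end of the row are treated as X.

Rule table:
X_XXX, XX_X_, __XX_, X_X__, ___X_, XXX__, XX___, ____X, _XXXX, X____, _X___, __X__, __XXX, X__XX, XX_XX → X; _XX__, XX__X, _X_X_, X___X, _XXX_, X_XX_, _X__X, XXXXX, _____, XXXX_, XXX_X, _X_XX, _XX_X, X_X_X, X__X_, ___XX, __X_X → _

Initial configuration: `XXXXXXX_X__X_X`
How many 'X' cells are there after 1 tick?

3

tick 1: _______XX____X
count of X: 3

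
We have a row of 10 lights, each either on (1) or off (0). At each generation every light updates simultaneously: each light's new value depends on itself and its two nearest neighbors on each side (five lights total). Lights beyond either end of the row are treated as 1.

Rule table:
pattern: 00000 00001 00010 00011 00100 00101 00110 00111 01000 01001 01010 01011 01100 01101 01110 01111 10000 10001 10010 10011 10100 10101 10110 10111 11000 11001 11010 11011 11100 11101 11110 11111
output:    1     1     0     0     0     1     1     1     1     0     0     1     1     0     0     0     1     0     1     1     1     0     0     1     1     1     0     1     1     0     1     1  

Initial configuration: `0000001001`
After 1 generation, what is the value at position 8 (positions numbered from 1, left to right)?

1111100011
position 8 holds 0

0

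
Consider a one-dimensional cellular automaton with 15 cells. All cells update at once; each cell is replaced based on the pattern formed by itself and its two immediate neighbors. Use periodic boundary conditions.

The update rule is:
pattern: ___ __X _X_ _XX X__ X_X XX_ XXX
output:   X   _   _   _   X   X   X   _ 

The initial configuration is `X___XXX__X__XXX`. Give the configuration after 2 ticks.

XXX___XX__X____
__XXX__XX__XXX_

__XXX__XX__XXX_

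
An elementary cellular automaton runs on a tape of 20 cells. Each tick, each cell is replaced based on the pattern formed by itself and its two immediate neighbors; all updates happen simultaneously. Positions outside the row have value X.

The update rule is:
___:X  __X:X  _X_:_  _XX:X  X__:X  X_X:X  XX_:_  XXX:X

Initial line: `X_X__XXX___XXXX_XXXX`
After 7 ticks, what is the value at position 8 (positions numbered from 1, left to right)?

X

_X_XXXX_XXXXXX_XXXXX
X_XXXX_XXXXXX_XXXXXX
_XXXX_XXXXXX_XXXXXXX
XXXX_XXXXXX_XXXXXXXX
XXX_XXXXXX_XXXXXXXXX
XX_XXXXXX_XXXXXXXXXX
X_XXXXXX_XXXXXXXXXXX
position 8 holds X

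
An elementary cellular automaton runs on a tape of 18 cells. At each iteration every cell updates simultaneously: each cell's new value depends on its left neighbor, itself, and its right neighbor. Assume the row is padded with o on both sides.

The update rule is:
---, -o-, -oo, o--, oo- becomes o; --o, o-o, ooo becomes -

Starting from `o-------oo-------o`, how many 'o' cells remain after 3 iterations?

ooooooo-oooooooo-o
------o-o------o-o
ooooo-o-oooooo-o-o
count of o: 14

14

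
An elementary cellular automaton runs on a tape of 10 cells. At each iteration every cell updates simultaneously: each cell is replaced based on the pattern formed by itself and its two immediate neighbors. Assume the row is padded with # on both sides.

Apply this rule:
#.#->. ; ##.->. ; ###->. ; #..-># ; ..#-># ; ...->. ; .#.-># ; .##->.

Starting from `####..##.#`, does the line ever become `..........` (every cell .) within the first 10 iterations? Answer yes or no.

yes

....##....
#..#..#..#
.########.
..........
all cells are . at iteration 4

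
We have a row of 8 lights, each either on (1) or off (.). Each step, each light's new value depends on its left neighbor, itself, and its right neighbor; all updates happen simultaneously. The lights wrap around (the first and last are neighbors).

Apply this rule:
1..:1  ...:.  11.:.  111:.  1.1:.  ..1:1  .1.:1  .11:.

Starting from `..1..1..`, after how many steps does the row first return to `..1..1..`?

6

step 1: .111111.
step 2: 1......1
step 3: .1....1.
step 4: 111..111
step 5: ...11...
step 6: ..1..1..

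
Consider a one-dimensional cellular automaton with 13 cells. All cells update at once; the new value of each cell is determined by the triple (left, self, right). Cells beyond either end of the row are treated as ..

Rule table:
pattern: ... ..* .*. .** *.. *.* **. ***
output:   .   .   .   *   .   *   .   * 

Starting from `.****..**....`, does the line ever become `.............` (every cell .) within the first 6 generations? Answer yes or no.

generation 1: .***...*.....
generation 2: .**..........
generation 3: .*...........
generation 4: .............
all cells are . at generation 4

yes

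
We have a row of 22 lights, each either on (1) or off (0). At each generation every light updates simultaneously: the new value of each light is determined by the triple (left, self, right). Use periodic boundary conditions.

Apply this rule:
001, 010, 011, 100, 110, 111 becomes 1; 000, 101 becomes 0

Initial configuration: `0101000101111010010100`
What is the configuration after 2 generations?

1101101101111011110110

1101101101111011110110
1101101101111011110110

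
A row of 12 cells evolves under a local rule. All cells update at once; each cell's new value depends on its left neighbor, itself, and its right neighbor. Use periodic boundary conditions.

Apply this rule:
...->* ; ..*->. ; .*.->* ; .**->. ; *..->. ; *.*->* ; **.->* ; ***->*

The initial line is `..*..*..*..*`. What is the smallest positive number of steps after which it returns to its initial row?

1

step 1: ..*..*..*..*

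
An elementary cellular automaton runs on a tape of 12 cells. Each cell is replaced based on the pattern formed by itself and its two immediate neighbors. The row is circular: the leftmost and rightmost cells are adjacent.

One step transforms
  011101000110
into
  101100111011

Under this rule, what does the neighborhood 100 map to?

1

At position 6 the neighborhood is 100; the next row has 1 there.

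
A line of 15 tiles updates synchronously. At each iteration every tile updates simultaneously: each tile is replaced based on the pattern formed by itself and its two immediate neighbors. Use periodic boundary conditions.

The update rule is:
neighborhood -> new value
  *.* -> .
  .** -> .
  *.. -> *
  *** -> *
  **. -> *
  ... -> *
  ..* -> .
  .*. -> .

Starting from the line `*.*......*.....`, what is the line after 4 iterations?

...*****..****.
**..*****..****
***..*****..***
****..*****..**

****..*****..**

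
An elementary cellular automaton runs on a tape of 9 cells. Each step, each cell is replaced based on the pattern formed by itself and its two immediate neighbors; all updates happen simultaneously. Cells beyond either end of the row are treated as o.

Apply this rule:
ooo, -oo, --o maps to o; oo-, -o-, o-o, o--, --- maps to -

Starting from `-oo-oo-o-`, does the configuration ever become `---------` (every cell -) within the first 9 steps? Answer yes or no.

-o--o----
---o----o
--o----oo
-o----ooo
-----oooo
----ooooo
---oooooo
--ooooooo
-oooooooo
step 9 is -oooooooo, still not uniform -

no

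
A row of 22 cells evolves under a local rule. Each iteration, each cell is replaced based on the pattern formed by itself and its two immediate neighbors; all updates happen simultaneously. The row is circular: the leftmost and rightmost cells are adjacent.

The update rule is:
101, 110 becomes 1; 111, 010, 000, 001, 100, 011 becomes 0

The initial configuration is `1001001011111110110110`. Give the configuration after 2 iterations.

0000000000000001101101

0000000100000011011011
0000000000000001101101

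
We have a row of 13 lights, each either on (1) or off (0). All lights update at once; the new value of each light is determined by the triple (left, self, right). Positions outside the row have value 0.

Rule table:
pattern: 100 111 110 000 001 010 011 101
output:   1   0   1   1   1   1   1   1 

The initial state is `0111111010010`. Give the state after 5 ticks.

1100001111111
1111111000001
1000001111111
1111111000001  (repeats tick 2; period 2)
tick 5: 1000001111111

1000001111111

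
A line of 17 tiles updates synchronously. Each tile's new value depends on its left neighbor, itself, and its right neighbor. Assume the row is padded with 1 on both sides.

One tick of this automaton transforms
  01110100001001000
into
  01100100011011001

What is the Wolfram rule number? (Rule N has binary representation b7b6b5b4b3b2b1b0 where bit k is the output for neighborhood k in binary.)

position 2: 111 → 1  (bit 7 = 1)
position 3: 110 → 0  (bit 6 = 0)
position 0: 101 → 0  (bit 5 = 0)
position 6: 100 → 0  (bit 4 = 0)
position 1: 011 → 1  (bit 3 = 1)
position 5: 010 → 1  (bit 2 = 1)
position 9: 001 → 1  (bit 1 = 1)
position 7: 000 → 0  (bit 0 = 0)
bits b7..b0 = 10001110 = 142

142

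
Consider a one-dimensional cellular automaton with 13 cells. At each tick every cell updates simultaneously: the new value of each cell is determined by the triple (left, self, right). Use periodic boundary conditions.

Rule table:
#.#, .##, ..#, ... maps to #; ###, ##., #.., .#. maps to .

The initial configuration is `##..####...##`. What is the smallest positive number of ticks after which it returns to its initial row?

26

...##....###.
####..####...
#....##....##
..####..####.
###....##....
#...####..###
..###....##..
###...####..#
....###....##
.####...####.
##....###....
#..####...###
..##....###..
###..####...#
....##....###
.####..####..
##....##....#
...####..####
.###....##...
##...####..##
...###....##.
####...####..
#....###....#
..####...####
.##....###...
##..####...##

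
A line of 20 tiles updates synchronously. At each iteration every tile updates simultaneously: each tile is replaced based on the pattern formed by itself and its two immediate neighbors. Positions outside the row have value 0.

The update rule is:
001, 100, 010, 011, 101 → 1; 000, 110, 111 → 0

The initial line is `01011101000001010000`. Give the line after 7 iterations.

iteration 1: 11110011100011111000
iteration 2: 10001110010110000100
iteration 3: 11011001111101001110
iteration 4: 10110111000011111001
iteration 5: 11101100100110000111
iteration 6: 10011011111101001100
iteration 7: 11110110000011111010

11110110000011111010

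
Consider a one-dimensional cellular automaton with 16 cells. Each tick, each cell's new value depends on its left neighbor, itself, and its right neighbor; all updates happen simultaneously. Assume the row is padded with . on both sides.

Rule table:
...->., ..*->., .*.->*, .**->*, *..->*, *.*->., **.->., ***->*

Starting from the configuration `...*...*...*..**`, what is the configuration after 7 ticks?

...*.*.*.*.**.*.

...**..**..**.*.
...*.*.*.*.*..**
...*.*.*.*.**.*.
...*.*.*.*.*..**  (repeats tick 2; period 2)
tick 7: ...*.*.*.*.**.*.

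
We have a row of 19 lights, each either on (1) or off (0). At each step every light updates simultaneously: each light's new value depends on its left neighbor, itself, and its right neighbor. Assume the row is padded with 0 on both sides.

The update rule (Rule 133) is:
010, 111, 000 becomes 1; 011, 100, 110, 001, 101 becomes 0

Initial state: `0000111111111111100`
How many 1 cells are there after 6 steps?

step 1: 1110011111111111001
step 2: 0100001111111110001
step 3: 0101100111111100101
step 4: 0100000011111000101
step 5: 0101111001110010101
step 6: 0100110000100010101
count of 1: 7

7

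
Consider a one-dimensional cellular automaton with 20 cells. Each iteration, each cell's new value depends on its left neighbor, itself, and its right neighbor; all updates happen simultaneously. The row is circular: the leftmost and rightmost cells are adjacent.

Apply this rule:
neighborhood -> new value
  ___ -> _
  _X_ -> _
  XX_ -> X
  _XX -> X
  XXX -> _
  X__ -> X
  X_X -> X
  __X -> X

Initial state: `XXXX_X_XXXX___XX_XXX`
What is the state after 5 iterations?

___XX______XX___XXXX

iteration 1: ___XX_XX__XX_XXXXX__
iteration 2: __XXXXXXXXXXXX___XX_
iteration 3: _XX__________XX_XXXX
iteration 4: XXXX________XXXXX__X
iteration 5: ___XX______XX___XXXX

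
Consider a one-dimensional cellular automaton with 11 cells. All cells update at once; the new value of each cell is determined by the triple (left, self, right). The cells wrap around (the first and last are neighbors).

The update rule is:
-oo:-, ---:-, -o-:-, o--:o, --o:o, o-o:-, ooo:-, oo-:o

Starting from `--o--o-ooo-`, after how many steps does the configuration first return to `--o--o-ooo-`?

33

-o-oo----oo
----oo--o-o
o--o-ooo---
-oo----oo-o
--oo--o-o--
-o-ooo---o-
o----oo-o-o
oo--o-o----
-ooo---o--o
---oo-o-oo-
--o-o----oo
oo---o--o-o
-oo-o-oo---
o-o----oo--
---o--o-ooo
o-o-oo----o
o----oo--o-
-o--o-ooo--
o-oo----oo-
---oo--o-o-
--o-ooo---o
oo----oo-o-
-oo--o-o---
o-ooo---o--
----oo-o-oo
o--o-o----o
ooo---o--o-
--oo-o-oo--
-o-o----oo-
o---o--o-oo
oo-o-oo----
-o----oo--o
--o--o-ooo-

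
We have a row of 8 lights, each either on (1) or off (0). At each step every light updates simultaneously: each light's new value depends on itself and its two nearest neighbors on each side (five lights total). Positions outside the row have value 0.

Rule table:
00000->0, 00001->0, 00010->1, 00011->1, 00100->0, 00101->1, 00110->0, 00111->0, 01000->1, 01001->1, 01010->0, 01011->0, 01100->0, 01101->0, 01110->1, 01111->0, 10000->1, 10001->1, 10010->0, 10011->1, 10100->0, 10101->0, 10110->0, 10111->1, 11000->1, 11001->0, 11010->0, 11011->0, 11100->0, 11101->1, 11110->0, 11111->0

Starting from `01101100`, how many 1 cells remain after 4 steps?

3

10000011
01100100
10000011  (repeats step 1; period 2)
step 4: 01100100
count of 1: 3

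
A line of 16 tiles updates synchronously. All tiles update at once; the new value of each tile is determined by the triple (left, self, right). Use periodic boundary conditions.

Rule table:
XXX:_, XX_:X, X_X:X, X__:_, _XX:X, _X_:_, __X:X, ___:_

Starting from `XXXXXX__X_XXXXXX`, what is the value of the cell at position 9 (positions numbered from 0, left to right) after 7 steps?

_

_____X_X_XX_____
____X_X_XXX_____
___X_X_XX_X_____
__X_X_XXXX______
_X_X_XX__X______
X_X_XXX_X_______
_X_XX_XX_______X
position 9 holds _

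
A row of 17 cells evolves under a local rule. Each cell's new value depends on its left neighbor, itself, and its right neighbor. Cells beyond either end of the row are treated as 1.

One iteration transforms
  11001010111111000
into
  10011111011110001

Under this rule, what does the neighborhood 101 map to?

1

At position 5 the neighborhood is 101; the next row has 1 there.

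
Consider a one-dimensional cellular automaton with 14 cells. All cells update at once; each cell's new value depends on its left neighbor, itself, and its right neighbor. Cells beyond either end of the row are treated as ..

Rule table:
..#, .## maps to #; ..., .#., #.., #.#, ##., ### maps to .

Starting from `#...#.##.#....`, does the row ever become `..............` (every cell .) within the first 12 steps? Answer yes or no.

yes

...#..#.......
..#..#........
.#..#.........
#..#..........
..#...........
.#............
#.............
..............
all cells are . at step 8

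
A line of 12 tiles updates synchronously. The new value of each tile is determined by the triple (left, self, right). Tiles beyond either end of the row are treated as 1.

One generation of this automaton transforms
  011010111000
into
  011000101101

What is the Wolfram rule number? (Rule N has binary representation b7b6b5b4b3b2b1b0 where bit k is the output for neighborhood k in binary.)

position 7: 111 → 0  (bit 7 = 0)
position 2: 110 → 1  (bit 6 = 1)
position 0: 101 → 0  (bit 5 = 0)
position 9: 100 → 1  (bit 4 = 1)
position 1: 011 → 1  (bit 3 = 1)
position 4: 010 → 0  (bit 2 = 0)
position 11: 001 → 1  (bit 1 = 1)
position 10: 000 → 0  (bit 0 = 0)
bits b7..b0 = 01011010 = 90

90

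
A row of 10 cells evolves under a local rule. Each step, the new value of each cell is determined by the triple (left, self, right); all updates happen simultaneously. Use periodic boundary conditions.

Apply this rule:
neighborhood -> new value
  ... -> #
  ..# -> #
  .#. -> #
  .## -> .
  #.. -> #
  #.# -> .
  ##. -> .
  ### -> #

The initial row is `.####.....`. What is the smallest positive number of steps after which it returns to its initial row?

4

#.##.#####
......####
######.##.
.####.....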